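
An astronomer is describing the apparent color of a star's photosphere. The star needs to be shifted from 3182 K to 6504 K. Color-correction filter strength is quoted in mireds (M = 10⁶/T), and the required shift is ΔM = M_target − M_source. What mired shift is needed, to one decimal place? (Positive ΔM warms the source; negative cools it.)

-160.5 mireds

M_source = 10⁶/3182 = 314.268; M_target = 10⁶/6504 = 153.752.
ΔM = 153.752 − 314.268 = -160.516 → -160.5 mireds, a cooling shift.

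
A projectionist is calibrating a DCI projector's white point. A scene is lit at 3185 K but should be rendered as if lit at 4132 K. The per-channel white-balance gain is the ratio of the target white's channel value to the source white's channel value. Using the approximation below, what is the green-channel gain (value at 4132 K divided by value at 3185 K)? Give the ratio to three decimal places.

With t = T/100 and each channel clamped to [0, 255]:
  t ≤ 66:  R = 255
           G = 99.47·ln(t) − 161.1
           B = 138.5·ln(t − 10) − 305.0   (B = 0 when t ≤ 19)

1.141

At 3185 K (t = 31.85):
  G = 99.47·ln 31.85 − 161.1 = 99.47·3.4610 − 161.1 = 183.169.
At 4132 K (t = 41.32):
  G = 99.47·ln 41.32 − 161.1 = 99.47·3.7213 − 161.1 = 209.062.
Gain = 209.062 / 183.169 = 1.1414 → 1.141.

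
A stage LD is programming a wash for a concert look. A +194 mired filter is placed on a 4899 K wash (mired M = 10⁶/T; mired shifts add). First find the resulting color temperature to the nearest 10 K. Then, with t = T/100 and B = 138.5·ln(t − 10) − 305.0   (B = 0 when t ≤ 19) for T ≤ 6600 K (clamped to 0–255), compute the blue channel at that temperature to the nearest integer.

M_in = 10⁶/4899 = 204.12; M_out = 204.12 + (+194) = 398.12.
T_out = 10⁶/398.12 = 2511.8 K → 2510 K; t = 25.1.
B = 138.5·ln(25.1 − 10) − 305.0 = 138.5·ln 15.1 − 305.0 = 138.5·2.7147 − 305.0 = 70.985.
Rounded: 71.

71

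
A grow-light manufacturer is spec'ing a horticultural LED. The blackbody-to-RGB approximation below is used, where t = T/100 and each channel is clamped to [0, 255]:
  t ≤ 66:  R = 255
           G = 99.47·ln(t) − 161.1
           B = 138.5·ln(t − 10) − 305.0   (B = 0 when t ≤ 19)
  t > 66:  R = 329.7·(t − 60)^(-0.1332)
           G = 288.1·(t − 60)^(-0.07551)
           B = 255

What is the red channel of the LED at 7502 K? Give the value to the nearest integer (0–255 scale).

230

t = 7502/100 = 75.02; the t > 66 branch applies.
R = 329.7·(75.02 − 60)^(-0.1332) = 329.7·15.02^(-0.1332) = 329.7·0.69706 = 229.819.
Rounded: 230.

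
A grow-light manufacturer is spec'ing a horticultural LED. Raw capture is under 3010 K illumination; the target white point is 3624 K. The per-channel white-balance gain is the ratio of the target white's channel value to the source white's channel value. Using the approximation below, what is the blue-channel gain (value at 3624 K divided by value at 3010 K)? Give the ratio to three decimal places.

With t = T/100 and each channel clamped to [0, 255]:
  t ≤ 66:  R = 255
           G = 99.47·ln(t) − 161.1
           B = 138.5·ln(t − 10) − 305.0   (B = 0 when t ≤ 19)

1.334

At 3010 K (t = 30.1):
  B = 138.5·ln(30.1 − 10) − 305.0 = 138.5·ln 20.1 − 305.0 = 138.5·3.0007 − 305.0 = 110.600.
At 3624 K (t = 36.24):
  B = 138.5·ln(36.24 − 10) − 305.0 = 138.5·ln 26.24 − 305.0 = 138.5·3.2673 − 305.0 = 147.519.
Gain = 147.519 / 110.600 = 1.3338 → 1.334.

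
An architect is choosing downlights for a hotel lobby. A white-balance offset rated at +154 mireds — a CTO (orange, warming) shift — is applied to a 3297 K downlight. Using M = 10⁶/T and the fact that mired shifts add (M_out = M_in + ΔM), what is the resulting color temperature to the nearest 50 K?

M_in = 10⁶/3297 = 303.31 mireds.
M_out = 303.31 + (+154) = 457.31 mireds.
T_out = 10⁶/457.31 = 2186.7 K → 2200 K.

2200 K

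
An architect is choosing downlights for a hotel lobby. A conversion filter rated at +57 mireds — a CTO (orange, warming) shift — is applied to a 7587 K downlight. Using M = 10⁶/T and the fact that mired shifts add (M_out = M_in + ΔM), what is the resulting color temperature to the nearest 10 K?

M_in = 10⁶/7587 = 131.80 mireds.
M_out = 131.80 + (+57) = 188.80 mireds.
T_out = 10⁶/188.80 = 5296.5 K → 5300 K.

5300 K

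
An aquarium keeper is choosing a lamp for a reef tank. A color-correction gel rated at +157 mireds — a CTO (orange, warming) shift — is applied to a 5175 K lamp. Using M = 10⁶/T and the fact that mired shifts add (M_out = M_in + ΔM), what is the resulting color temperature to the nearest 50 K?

M_in = 10⁶/5175 = 193.24 mireds.
M_out = 193.24 + (+157) = 350.24 mireds.
T_out = 10⁶/350.24 = 2855.2 K → 2850 K.

2850 K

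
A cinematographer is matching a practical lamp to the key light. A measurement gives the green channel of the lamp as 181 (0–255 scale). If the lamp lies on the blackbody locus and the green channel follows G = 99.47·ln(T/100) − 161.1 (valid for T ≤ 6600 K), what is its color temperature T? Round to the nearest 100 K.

3100 K

ln t = (181 + 161.1) / 99.47 = 3.4392.
t = e^3.4392 = 31.163.
T = 100·t = 3116 K → 3100 K to the nearest 100 K.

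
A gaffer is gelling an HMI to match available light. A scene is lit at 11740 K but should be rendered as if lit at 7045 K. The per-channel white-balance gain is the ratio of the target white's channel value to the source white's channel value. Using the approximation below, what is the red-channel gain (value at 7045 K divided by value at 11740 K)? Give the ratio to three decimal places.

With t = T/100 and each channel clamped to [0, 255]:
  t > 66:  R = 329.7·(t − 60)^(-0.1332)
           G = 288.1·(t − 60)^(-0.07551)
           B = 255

At 11740 K (t = 117.4):
  R = 329.7·(117.4 − 60)^(-0.1332) = 329.7·57.4^(-0.1332) = 329.7·0.58306 = 192.235.
At 7045 K (t = 70.45):
  R = 329.7·(70.45 − 60)^(-0.1332) = 329.7·10.45^(-0.1332) = 329.7·0.73157 = 241.197.
Gain = 241.197 / 192.235 = 1.2547 → 1.255.

1.255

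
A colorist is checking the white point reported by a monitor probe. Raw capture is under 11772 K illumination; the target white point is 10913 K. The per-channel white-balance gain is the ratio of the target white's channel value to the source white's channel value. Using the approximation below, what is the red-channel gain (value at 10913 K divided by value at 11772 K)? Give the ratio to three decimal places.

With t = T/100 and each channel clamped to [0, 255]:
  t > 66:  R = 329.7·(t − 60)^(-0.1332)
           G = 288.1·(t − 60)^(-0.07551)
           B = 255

At 11772 K (t = 117.72):
  R = 329.7·(117.72 − 60)^(-0.1332) = 329.7·57.72^(-0.1332) = 329.7·0.58263 = 192.092.
At 10913 K (t = 109.13):
  R = 329.7·(109.13 − 60)^(-0.1332) = 329.7·49.13^(-0.1332) = 329.7·0.59527 = 196.260.
Gain = 196.260 / 192.092 = 1.0217 → 1.022.

1.022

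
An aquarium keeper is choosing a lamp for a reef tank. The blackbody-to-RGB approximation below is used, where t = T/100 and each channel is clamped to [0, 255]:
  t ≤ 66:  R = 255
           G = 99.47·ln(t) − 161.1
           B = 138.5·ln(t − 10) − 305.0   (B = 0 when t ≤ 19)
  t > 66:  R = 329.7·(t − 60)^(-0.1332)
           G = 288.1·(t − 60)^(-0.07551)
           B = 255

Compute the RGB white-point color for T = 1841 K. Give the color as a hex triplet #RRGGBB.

t = 1841/100 = 18.41; the t ≤ 66 branch applies.
R = 255 by definition for t ≤ 66.
G = 99.47·ln 18.41 − 161.1 = 99.47·2.9129 − 161.1 = 128.646.
t = 18.41 ≤ 19, so B = 0.
Rounded: (255, 129, 0).
In hex: #FF8100.

#FF8100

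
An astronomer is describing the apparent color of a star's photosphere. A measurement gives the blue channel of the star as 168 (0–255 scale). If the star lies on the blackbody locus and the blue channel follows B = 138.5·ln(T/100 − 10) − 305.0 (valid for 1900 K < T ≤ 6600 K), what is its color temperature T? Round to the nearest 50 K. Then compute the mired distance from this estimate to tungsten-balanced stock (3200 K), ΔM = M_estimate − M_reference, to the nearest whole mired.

ln(t − 10) = (168 + 305.0) / 138.5 = 3.4152.
t − 10 = e^3.4152 = 30.422, so t = 40.422.
T = 100·t = 4042 K → 4050 K to the nearest 50 K.
M_estimate = 10⁶/4050 = 246.91; M_reference = 10⁶/3200 = 312.50.
ΔM = 246.91 − 312.50 = -65.59 → -66 mireds.

-66 mireds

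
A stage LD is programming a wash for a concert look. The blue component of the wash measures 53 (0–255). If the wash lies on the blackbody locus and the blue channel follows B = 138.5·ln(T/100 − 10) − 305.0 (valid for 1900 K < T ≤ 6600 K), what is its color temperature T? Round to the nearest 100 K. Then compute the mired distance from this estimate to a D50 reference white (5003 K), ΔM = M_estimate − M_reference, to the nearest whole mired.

+235 mireds

ln(t − 10) = (53 + 305.0) / 138.5 = 2.5848.
t − 10 = e^2.5848 = 13.261, so t = 23.261.
T = 100·t = 2326 K → 2300 K to the nearest 100 K.
M_estimate = 10⁶/2300 = 434.78; M_reference = 10⁶/5003 = 199.88.
ΔM = 434.78 − 199.88 = 234.90 → +235 mireds.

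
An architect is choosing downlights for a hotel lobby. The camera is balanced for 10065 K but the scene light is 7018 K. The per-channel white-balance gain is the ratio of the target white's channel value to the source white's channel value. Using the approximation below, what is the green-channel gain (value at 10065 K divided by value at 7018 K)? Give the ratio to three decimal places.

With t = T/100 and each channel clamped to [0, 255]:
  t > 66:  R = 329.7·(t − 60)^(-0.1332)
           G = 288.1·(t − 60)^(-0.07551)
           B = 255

0.901

At 7018 K (t = 70.18):
  G = 288.1·(70.18 − 60)^(-0.07551) = 288.1·10.18^(-0.07551) = 288.1·0.83928 = 241.796.
At 10065 K (t = 100.65):
  G = 288.1·(100.65 − 60)^(-0.07551) = 288.1·40.65^(-0.07551) = 288.1·0.75596 = 217.793.
Gain = 217.793 / 241.796 = 0.9007 → 0.901.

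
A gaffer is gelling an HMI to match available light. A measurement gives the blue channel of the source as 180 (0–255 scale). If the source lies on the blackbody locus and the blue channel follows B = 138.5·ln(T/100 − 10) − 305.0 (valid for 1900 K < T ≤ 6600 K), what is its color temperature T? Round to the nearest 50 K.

ln(t − 10) = (180 + 305.0) / 138.5 = 3.5018.
t − 10 = e^3.5018 = 33.175, so t = 43.175.
T = 100·t = 4318 K → 4300 K to the nearest 50 K.

4300 K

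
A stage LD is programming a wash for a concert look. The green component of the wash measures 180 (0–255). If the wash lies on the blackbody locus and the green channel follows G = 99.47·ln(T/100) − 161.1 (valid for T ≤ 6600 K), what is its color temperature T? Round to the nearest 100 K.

ln t = (180 + 161.1) / 99.47 = 3.4292.
t = e^3.4292 = 30.851.
T = 100·t = 3085 K → 3100 K to the nearest 100 K.

3100 K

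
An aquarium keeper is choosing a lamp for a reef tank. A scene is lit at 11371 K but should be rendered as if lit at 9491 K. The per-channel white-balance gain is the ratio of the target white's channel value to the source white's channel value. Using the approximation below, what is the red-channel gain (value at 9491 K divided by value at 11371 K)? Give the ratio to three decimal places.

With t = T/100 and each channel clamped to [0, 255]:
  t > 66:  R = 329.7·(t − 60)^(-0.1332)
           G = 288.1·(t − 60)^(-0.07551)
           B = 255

At 11371 K (t = 113.71):
  R = 329.7·(113.71 − 60)^(-0.1332) = 329.7·53.71^(-0.1332) = 329.7·0.58824 = 193.944.
At 9491 K (t = 94.91):
  R = 329.7·(94.91 − 60)^(-0.1332) = 329.7·34.91^(-0.1332) = 329.7·0.62299 = 205.399.
Gain = 205.399 / 193.944 = 1.0591 → 1.059.

1.059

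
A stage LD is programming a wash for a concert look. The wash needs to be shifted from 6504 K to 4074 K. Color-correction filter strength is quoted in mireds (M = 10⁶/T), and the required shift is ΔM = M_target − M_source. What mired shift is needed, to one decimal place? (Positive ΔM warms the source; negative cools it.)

+91.7 mireds

M_source = 10⁶/6504 = 153.752; M_target = 10⁶/4074 = 245.459.
ΔM = 245.459 − 153.752 = 91.707 → +91.7 mireds, a warming shift.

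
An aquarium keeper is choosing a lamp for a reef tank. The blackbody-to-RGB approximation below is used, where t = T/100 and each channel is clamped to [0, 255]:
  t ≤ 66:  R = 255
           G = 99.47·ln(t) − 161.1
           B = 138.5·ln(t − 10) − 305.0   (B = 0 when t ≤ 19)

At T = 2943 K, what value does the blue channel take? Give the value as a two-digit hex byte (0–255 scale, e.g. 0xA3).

0x6A

t = 2943/100 = 29.43; the t ≤ 66 branch applies.
B = 138.5·ln(29.43 − 10) − 305.0 = 138.5·ln 19.43 − 305.0 = 138.5·2.9668 − 305.0 = 105.904.
Rounded: 106; in hex, 0x6A.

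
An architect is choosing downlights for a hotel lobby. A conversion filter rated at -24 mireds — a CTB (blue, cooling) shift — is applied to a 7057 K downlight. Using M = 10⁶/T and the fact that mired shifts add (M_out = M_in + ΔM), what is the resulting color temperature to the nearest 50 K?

8500 K

M_in = 10⁶/7057 = 141.70 mireds.
M_out = 141.70 + (-24) = 117.70 mireds.
T_out = 10⁶/117.70 = 8495.9 K → 8500 K.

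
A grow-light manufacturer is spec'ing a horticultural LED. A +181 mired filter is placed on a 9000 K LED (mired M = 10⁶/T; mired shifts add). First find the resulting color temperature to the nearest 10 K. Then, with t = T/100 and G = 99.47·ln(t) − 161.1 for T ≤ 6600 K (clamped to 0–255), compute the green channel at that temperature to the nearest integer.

190

M_in = 10⁶/9000 = 111.11; M_out = 111.11 + (+181) = 292.11.
T_out = 10⁶/292.11 = 3423.4 K → 3420 K; t = 34.2.
G = 99.47·ln 34.2 − 161.1 = 99.47·3.5322 − 161.1 = 190.250.
Rounded: 190.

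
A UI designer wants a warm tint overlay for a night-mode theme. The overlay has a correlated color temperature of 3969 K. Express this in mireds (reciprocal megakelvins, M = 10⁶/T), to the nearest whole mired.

252 mireds

M = 10⁶ / 3969 = 251.953 → 252 mireds.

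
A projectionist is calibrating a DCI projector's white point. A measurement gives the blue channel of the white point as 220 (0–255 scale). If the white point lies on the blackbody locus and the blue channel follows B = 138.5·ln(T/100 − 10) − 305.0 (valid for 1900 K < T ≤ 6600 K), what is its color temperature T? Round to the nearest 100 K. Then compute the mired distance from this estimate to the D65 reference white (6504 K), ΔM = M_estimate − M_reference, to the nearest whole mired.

ln(t − 10) = (220 + 305.0) / 138.5 = 3.7906.
t − 10 = e^3.7906 = 44.284, so t = 54.284.
T = 100·t = 5428 K → 5400 K to the nearest 100 K.
M_estimate = 10⁶/5400 = 185.19; M_reference = 10⁶/6504 = 153.75.
ΔM = 185.19 − 153.75 = 31.43 → +31 mireds.

+31 mireds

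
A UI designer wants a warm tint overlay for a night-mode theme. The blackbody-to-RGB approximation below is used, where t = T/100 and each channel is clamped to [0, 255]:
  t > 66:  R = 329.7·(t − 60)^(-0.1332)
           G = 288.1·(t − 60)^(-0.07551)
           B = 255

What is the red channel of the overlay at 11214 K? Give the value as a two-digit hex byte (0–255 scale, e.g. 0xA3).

t = 11214/100 = 112.14; the t > 66 branch applies.
R = 329.7·(112.14 − 60)^(-0.1332) = 329.7·52.14^(-0.1332) = 329.7·0.59057 = 194.712.
Rounded: 195; in hex, 0xC3.

0xC3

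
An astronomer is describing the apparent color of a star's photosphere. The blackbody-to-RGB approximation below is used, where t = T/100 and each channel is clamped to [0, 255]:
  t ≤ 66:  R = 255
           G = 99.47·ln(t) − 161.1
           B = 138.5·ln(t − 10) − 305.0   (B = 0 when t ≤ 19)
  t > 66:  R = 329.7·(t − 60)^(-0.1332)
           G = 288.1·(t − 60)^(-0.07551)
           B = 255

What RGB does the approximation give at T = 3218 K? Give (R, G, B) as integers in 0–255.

t = 3218/100 = 32.18; the t ≤ 66 branch applies.
R = 255 by definition for t ≤ 66.
G = 99.47·ln 32.18 − 161.1 = 99.47·3.4713 − 161.1 = 184.195.
B = 138.5·ln(32.18 − 10) − 305.0 = 138.5·ln 22.18 − 305.0 = 138.5·3.0992 − 305.0 = 124.238.
Rounded: (255, 184, 124).

(255, 184, 124)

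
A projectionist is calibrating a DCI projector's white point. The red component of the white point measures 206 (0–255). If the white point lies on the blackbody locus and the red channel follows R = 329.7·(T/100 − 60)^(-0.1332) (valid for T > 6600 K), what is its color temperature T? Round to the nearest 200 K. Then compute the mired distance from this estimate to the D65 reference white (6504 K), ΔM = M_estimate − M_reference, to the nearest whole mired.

-47 mireds

(t − 60)^(-0.1332) = 206/329.7 = 0.62481.
t − 60 = 0.62481^(1/-0.1332) = 0.62481^(-7.508) = 34.152, so t = 94.152.
T = 100·t = 9415 K → 9400 K to the nearest 200 K.
M_estimate = 10⁶/9400 = 106.38; M_reference = 10⁶/6504 = 153.75.
ΔM = 106.38 − 153.75 = -47.37 → -47 mireds.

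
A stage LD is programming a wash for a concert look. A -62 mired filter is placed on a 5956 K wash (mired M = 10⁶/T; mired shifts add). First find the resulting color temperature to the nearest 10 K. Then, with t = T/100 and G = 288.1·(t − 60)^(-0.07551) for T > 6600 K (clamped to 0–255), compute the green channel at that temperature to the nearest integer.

M_in = 10⁶/5956 = 167.90; M_out = 167.90 + (-62) = 105.90.
T_out = 10⁶/105.90 = 9443.1 K → 9440 K; t = 94.4.
G = 288.1·(94.4 − 60)^(-0.07551) = 288.1·34.4^(-0.07551) = 288.1·0.76555 = 220.555.
Rounded: 221.

221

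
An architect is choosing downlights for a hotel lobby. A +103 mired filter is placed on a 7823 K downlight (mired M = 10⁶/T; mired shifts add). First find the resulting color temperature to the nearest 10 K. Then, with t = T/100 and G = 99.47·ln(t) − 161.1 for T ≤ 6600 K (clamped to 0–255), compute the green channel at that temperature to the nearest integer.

M_in = 10⁶/7823 = 127.83; M_out = 127.83 + (+103) = 230.83.
T_out = 10⁶/230.83 = 4332.2 K → 4330 K; t = 43.3.
G = 99.47·ln 43.3 − 161.1 = 99.47·3.7682 − 161.1 = 213.718.
Rounded: 214.

214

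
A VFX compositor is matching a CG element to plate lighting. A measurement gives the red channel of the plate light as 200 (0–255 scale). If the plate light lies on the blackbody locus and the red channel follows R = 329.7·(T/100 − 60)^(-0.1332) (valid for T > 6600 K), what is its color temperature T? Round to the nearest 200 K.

10200 K

(t − 60)^(-0.1332) = 200/329.7 = 0.60661.
t − 60 = 0.60661^(1/-0.1332) = 0.60661^(-7.508) = 42.638, so t = 102.638.
T = 100·t = 10264 K → 10200 K to the nearest 200 K.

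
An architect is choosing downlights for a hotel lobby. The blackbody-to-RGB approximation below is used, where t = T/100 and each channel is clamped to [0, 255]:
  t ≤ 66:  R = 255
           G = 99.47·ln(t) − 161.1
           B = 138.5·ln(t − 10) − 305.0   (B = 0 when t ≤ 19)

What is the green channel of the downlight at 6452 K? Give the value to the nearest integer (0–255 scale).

253

t = 6452/100 = 64.52; the t ≤ 66 branch applies.
G = 99.47·ln 64.52 − 161.1 = 99.47·4.1670 − 161.1 = 253.389.
Rounded: 253.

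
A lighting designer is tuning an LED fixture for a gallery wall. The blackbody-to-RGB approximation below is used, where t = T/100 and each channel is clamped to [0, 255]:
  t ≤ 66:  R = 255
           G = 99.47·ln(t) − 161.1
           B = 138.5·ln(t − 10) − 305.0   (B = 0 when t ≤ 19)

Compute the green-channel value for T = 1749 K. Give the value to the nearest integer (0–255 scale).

t = 1749/100 = 17.49; the t ≤ 66 branch applies.
G = 99.47·ln 17.49 − 161.1 = 99.47·2.8616 − 161.1 = 123.546.
Rounded: 124.

124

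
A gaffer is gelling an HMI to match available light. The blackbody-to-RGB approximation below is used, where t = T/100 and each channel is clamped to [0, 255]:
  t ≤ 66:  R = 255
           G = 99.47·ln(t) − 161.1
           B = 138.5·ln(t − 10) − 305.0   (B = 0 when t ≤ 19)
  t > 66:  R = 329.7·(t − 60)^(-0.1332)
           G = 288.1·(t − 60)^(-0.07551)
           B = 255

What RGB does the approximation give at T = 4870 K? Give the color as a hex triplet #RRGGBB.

t = 4870/100 = 48.7; the t ≤ 66 branch applies.
R = 255 by definition for t ≤ 66.
G = 99.47·ln 48.7 − 161.1 = 99.47·3.8857 − 161.1 = 225.408.
B = 138.5·ln(48.7 − 10) − 305.0 = 138.5·ln 38.7 − 305.0 = 138.5·3.6558 − 305.0 = 201.334.
Rounded: (255, 225, 201).
In hex: #FFE1C9.

#FFE1C9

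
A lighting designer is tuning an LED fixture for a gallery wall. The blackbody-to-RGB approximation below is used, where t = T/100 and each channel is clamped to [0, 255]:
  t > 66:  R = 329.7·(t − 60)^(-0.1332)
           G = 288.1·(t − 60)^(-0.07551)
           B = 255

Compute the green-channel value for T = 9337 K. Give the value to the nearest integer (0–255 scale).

t = 9337/100 = 93.37; the t > 66 branch applies.
G = 288.1·(93.37 − 60)^(-0.07551) = 288.1·33.37^(-0.07551) = 288.1·0.76731 = 221.062.
Rounded: 221.

221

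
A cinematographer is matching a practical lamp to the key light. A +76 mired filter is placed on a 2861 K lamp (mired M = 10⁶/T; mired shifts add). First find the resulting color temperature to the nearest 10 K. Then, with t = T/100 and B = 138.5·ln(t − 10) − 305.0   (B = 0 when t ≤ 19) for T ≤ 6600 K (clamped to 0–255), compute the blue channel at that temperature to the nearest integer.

M_in = 10⁶/2861 = 349.53; M_out = 349.53 + (+76) = 425.53.
T_out = 10⁶/425.53 = 2350.0 K → 2350 K; t = 23.5.
B = 138.5·ln(23.5 − 10) − 305.0 = 138.5·ln 13.5 − 305.0 = 138.5·2.6027 − 305.0 = 55.473.
Rounded: 55.

55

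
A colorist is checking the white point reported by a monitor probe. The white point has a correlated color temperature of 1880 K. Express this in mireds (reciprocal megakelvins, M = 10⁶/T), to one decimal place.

531.9 mireds

M = 10⁶ / 1880 = 531.915 → 531.9 mireds.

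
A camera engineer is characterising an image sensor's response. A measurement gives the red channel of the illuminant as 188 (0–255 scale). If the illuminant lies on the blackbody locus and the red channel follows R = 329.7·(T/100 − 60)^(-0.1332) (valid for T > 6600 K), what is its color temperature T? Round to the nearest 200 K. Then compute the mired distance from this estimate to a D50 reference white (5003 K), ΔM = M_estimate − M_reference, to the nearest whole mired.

(t − 60)^(-0.1332) = 188/329.7 = 0.57022.
t − 60 = 0.57022^(1/-0.1332) = 0.57022^(-7.508) = 67.848, so t = 127.848.
T = 100·t = 12785 K → 12800 K to the nearest 200 K.
M_estimate = 10⁶/12800 = 78.12; M_reference = 10⁶/5003 = 199.88.
ΔM = 78.12 − 199.88 = -121.76 → -122 mireds.

-122 mireds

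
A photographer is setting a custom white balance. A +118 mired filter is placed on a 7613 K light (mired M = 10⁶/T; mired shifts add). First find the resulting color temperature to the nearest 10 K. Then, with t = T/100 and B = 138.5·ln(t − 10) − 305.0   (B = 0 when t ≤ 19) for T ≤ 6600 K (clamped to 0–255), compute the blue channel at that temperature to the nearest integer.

M_in = 10⁶/7613 = 131.35; M_out = 131.35 + (+118) = 249.35.
T_out = 10⁶/249.35 = 4010.4 K → 4010 K; t = 40.1.
B = 138.5·ln(40.1 − 10) − 305.0 = 138.5·ln 30.1 − 305.0 = 138.5·3.4045 − 305.0 = 166.527.
Rounded: 167.

167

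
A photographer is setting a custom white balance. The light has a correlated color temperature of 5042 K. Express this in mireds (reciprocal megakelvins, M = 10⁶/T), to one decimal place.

M = 10⁶ / 5042 = 198.334 → 198.3 mireds.

198.3 mireds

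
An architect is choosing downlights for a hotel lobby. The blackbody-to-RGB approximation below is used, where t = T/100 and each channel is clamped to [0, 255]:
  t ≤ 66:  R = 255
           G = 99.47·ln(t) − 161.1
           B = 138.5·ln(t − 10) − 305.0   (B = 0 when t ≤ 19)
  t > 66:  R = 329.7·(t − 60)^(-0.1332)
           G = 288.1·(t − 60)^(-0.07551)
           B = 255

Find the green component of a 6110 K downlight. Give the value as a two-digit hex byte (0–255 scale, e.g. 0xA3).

0xF8

t = 6110/100 = 61.1; the t ≤ 66 branch applies.
G = 99.47·ln 61.1 − 161.1 = 99.47·4.1125 − 161.1 = 247.972.
Rounded: 248; in hex, 0xF8.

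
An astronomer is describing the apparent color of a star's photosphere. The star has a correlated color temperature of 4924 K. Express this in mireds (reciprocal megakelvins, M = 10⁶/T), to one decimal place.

M = 10⁶ / 4924 = 203.087 → 203.1 mireds.

203.1 mireds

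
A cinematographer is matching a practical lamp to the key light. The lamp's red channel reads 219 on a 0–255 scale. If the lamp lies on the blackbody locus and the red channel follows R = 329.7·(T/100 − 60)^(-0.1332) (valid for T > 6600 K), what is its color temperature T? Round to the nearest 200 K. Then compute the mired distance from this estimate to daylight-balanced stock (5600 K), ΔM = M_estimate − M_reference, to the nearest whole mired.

-57 mireds

(t − 60)^(-0.1332) = 219/329.7 = 0.66424.
t − 60 = 0.66424^(1/-0.1332) = 0.66424^(-7.508) = 21.572, so t = 81.572.
T = 100·t = 8157 K → 8200 K to the nearest 200 K.
M_estimate = 10⁶/8200 = 121.95; M_reference = 10⁶/5600 = 178.57.
ΔM = 121.95 − 178.57 = -56.62 → -57 mireds.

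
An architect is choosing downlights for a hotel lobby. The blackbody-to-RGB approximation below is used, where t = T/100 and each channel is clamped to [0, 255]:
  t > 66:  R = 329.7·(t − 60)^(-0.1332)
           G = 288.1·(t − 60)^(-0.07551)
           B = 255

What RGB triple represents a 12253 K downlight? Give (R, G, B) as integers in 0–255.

t = 12253/100 = 122.53; the t > 66 branch applies.
R = 329.7·(122.53 − 60)^(-0.1332) = 329.7·62.53^(-0.1332) = 329.7·0.57645 = 190.055.
G = 288.1·(122.53 − 60)^(-0.07551) = 288.1·62.53^(-0.07551) = 288.1·0.73177 = 210.824.
B = 255 by definition for t > 66.
Rounded: (190, 211, 255).

(190, 211, 255)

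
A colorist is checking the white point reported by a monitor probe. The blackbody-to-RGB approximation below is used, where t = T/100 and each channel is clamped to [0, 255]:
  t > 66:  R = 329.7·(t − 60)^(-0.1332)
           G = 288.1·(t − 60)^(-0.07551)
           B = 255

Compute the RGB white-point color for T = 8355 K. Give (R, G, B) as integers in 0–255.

t = 8355/100 = 83.55; the t > 66 branch applies.
R = 329.7·(83.55 − 60)^(-0.1332) = 329.7·23.55^(-0.1332) = 329.7·0.65652 = 216.456.
G = 288.1·(83.55 − 60)^(-0.07551) = 288.1·23.55^(-0.07551) = 288.1·0.78777 = 226.957.
B = 255 by definition for t > 66.
Rounded: (216, 227, 255).

(216, 227, 255)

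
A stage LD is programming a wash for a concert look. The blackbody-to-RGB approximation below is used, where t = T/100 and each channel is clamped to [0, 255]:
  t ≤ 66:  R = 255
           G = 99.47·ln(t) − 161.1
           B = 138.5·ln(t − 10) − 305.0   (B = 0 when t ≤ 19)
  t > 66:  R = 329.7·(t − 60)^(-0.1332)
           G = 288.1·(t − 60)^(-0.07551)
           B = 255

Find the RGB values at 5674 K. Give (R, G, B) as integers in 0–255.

(255, 241, 227)

t = 5674/100 = 56.74; the t ≤ 66 branch applies.
R = 255 by definition for t ≤ 66.
G = 99.47·ln 56.74 − 161.1 = 99.47·4.0385 − 161.1 = 240.608.
B = 138.5·ln(56.74 − 10) − 305.0 = 138.5·ln 46.74 − 305.0 = 138.5·3.8446 − 305.0 = 227.477.
Rounded: (255, 241, 227).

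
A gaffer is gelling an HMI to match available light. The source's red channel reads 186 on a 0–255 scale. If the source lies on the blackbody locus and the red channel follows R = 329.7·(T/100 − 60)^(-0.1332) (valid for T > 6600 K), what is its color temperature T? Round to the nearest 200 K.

13400 K

(t − 60)^(-0.1332) = 186/329.7 = 0.56415.
t − 60 = 0.56415^(1/-0.1332) = 0.56415^(-7.508) = 73.521, so t = 133.521.
T = 100·t = 13352 K → 13400 K to the nearest 200 K.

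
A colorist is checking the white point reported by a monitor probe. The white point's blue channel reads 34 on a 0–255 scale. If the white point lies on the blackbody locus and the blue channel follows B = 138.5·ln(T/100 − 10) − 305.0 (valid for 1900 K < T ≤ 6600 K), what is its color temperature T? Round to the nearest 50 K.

ln(t − 10) = (34 + 305.0) / 138.5 = 2.4477.
t − 10 = e^2.4477 = 11.561, so t = 21.561.
T = 100·t = 2156 K → 2150 K to the nearest 50 K.

2150 K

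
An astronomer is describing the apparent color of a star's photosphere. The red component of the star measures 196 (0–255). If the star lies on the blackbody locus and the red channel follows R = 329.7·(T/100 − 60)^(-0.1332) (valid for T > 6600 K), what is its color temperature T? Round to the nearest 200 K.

(t − 60)^(-0.1332) = 196/329.7 = 0.59448.
t − 60 = 0.59448^(1/-0.1332) = 0.59448^(-7.508) = 49.621, so t = 109.621.
T = 100·t = 10962 K → 11000 K to the nearest 200 K.

11000 K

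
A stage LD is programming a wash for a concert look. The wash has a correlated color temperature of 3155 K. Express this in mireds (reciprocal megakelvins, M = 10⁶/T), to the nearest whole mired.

317 mireds

M = 10⁶ / 3155 = 316.957 → 317 mireds.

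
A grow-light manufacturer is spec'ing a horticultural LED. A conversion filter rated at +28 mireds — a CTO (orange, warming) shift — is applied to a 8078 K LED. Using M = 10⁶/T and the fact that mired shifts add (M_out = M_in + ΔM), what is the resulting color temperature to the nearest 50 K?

6600 K

M_in = 10⁶/8078 = 123.79 mireds.
M_out = 123.79 + (+28) = 151.79 mireds.
T_out = 10⁶/151.79 = 6587.9 K → 6600 K.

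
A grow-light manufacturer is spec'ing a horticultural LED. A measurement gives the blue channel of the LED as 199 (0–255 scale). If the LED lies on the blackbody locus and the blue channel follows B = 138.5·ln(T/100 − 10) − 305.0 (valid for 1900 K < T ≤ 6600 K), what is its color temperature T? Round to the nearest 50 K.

4800 K

ln(t − 10) = (199 + 305.0) / 138.5 = 3.6390.
t − 10 = e^3.6390 = 38.053, so t = 48.053.
T = 100·t = 4805 K → 4800 K to the nearest 50 K.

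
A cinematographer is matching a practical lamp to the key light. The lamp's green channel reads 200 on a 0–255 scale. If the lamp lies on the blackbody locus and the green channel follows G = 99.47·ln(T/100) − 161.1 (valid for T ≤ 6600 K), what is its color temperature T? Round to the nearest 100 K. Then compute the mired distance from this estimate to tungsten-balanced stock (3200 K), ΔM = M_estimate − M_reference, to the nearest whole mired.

-49 mireds

ln t = (200 + 161.1) / 99.47 = 3.6302.
t = e^3.6302 = 37.722.
T = 100·t = 3772 K → 3800 K to the nearest 100 K.
M_estimate = 10⁶/3800 = 263.16; M_reference = 10⁶/3200 = 312.50.
ΔM = 263.16 − 312.50 = -49.34 → -49 mireds.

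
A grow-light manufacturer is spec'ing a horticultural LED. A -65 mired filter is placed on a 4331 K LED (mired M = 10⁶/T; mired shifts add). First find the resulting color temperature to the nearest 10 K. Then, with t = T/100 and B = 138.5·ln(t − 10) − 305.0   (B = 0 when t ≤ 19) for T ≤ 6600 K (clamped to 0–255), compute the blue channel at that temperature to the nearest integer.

M_in = 10⁶/4331 = 230.89; M_out = 230.89 + (-65) = 165.89.
T_out = 10⁶/165.89 = 6028.0 K → 6030 K; t = 60.3.
B = 138.5·ln(60.3 − 10) − 305.0 = 138.5·ln 50.3 − 305.0 = 138.5·3.9180 − 305.0 = 237.644.
Rounded: 238.

238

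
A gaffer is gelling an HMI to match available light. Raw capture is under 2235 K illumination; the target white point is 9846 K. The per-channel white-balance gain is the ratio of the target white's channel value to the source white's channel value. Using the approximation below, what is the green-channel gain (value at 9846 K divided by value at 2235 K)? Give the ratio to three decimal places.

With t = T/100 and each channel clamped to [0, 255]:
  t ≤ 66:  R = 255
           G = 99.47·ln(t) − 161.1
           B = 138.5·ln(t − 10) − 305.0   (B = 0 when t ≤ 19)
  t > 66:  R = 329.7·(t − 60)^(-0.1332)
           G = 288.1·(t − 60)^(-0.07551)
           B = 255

At 2235 K (t = 22.35):
  G = 99.47·ln 22.35 − 161.1 = 99.47·3.1068 − 161.1 = 147.936.
At 9846 K (t = 98.46):
  G = 288.1·(98.46 − 60)^(-0.07551) = 288.1·38.46^(-0.07551) = 288.1·0.75913 = 218.705.
Gain = 218.705 / 147.936 = 1.4784 → 1.478.

1.478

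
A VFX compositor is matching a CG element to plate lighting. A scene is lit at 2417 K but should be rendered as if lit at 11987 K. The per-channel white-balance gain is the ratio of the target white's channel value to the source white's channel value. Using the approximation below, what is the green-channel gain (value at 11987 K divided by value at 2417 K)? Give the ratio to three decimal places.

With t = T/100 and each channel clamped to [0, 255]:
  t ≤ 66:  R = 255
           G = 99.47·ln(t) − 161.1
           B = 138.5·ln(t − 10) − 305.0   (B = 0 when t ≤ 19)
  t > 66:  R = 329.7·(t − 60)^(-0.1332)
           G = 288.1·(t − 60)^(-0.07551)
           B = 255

1.358

At 2417 K (t = 24.17):
  G = 99.47·ln 24.17 − 161.1 = 99.47·3.1851 − 161.1 = 155.723.
At 11987 K (t = 119.87):
  G = 288.1·(119.87 − 60)^(-0.07551) = 288.1·59.87^(-0.07551) = 288.1·0.73418 = 211.517.
Gain = 211.517 / 155.723 = 1.3583 → 1.358.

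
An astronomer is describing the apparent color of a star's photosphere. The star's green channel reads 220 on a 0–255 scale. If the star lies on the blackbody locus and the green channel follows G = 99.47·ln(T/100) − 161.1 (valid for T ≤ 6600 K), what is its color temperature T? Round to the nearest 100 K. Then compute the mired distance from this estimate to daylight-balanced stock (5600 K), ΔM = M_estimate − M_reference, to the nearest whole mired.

ln t = (220 + 161.1) / 99.47 = 3.8313.
t = e^3.8313 = 46.123.
T = 100·t = 4612 K → 4600 K to the nearest 100 K.
M_estimate = 10⁶/4600 = 217.39; M_reference = 10⁶/5600 = 178.57.
ΔM = 217.39 − 178.57 = 38.82 → +39 mireds.

+39 mireds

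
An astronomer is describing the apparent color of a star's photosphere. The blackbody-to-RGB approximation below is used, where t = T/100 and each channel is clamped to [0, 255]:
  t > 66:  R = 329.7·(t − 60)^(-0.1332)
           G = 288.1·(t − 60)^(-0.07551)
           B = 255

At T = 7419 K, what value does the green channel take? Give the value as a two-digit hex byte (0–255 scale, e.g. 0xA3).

0xEC

t = 7419/100 = 74.19; the t > 66 branch applies.
G = 288.1·(74.19 − 60)^(-0.07551) = 288.1·14.19^(-0.07551) = 288.1·0.81849 = 235.807.
Rounded: 236; in hex, 0xEC.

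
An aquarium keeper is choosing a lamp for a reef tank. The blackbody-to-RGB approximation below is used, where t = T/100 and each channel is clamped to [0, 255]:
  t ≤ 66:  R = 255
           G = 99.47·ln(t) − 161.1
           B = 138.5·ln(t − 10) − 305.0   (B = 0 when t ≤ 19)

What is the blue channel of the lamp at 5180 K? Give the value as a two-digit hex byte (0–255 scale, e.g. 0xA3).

t = 5180/100 = 51.8; the t ≤ 66 branch applies.
B = 138.5·ln(51.8 − 10) − 305.0 = 138.5·ln 41.8 − 305.0 = 138.5·3.7329 − 305.0 = 212.006.
Rounded: 212; in hex, 0xD4.

0xD4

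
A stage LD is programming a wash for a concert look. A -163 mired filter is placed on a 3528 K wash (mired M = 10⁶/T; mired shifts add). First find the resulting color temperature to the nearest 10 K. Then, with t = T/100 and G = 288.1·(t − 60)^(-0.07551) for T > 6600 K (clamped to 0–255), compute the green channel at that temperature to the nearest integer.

M_in = 10⁶/3528 = 283.45; M_out = 283.45 + (-163) = 120.45.
T_out = 10⁶/120.45 = 8302.4 K → 8300 K; t = 83.
G = 288.1·(83 − 60)^(-0.07551) = 288.1·23^(-0.07551) = 288.1·0.78918 = 227.363.
Rounded: 227.

227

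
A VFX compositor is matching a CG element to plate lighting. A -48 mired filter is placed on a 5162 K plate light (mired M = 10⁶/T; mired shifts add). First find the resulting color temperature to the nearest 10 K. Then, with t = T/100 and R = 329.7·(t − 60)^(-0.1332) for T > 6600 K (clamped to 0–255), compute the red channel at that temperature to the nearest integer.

248

M_in = 10⁶/5162 = 193.72; M_out = 193.72 + (-48) = 145.72.
T_out = 10⁶/145.72 = 6862.3 K → 6860 K; t = 68.6.
R = 329.7·(68.6 − 60)^(-0.1332) = 329.7·8.6^(-0.1332) = 329.7·0.75080 = 247.539.
Rounded: 248.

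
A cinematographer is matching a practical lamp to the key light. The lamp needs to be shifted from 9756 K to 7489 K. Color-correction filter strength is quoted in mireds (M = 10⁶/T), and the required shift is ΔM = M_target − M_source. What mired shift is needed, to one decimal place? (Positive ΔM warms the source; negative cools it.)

+31.0 mireds

M_source = 10⁶/9756 = 102.501; M_target = 10⁶/7489 = 133.529.
ΔM = 133.529 − 102.501 = 31.028 → +31.0 mireds, a warming shift.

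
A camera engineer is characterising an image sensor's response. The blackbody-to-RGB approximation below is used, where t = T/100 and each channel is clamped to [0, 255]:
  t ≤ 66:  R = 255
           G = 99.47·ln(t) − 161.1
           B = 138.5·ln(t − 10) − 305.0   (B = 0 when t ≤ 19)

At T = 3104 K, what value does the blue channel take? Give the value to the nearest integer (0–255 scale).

117

t = 3104/100 = 31.04; the t ≤ 66 branch applies.
B = 138.5·ln(31.04 − 10) − 305.0 = 138.5·ln 21.04 − 305.0 = 138.5·3.0464 − 305.0 = 116.930.
Rounded: 117.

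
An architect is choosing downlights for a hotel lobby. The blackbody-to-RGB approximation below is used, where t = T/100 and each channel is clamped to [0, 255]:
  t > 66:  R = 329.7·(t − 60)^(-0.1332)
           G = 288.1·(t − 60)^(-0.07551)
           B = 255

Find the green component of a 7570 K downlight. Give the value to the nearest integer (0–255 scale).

t = 7570/100 = 75.7; the t > 66 branch applies.
G = 288.1·(75.7 − 60)^(-0.07551) = 288.1·15.7^(-0.07551) = 288.1·0.81226 = 234.013.
Rounded: 234.

234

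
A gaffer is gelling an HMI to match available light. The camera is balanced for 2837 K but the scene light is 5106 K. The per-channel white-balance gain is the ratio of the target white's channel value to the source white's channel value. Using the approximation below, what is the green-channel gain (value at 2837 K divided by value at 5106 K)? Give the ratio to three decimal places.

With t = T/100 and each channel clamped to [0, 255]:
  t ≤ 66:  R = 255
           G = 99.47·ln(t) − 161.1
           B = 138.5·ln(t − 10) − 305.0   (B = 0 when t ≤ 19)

0.746

At 5106 K (t = 51.06):
  G = 99.47·ln 51.06 − 161.1 = 99.47·3.9330 − 161.1 = 230.116.
At 2837 K (t = 28.37):
  G = 99.47·ln 28.37 − 161.1 = 99.47·3.3453 − 161.1 = 171.660.
Gain = 171.660 / 230.116 = 0.7460 → 0.746.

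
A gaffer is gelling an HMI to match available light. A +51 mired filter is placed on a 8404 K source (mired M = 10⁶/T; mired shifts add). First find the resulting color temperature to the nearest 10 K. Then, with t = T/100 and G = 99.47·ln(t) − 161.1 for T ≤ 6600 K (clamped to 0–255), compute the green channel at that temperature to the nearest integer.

M_in = 10⁶/8404 = 118.99; M_out = 118.99 + (+51) = 169.99.
T_out = 10⁶/169.99 = 5882.7 K → 5880 K; t = 58.8.
G = 99.47·ln 58.8 − 161.1 = 99.47·4.0741 − 161.1 = 244.155.
Rounded: 244.

244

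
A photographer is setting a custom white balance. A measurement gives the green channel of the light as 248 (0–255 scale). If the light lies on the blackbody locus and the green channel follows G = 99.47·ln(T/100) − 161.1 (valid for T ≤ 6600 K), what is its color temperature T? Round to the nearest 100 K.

ln t = (248 + 161.1) / 99.47 = 4.1128.
t = e^4.1128 = 61.117.
T = 100·t = 6112 K → 6100 K to the nearest 100 K.

6100 K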